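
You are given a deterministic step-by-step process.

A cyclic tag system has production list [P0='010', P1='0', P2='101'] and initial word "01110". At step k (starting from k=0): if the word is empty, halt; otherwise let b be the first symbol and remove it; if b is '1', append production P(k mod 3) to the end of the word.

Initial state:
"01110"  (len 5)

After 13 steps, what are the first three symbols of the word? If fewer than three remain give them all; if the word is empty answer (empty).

step 0: "01110"  (len 5)
step 1: "1110"  (len 4)
step 2: "1100"  (len 4)
step 3: "100101"  (len 6)
step 4: "00101010"  (len 8)
step 5: "0101010"  (len 7)
step 6: "101010"  (len 6)
step 7: "01010010"  (len 8)
step 8: "1010010"  (len 7)
step 9: "010010101"  (len 9)
step 10: "10010101"  (len 8)
step 11: "00101010"  (len 8)
step 12: "0101010"  (len 7)
step 13: "101010"  (len 6)

101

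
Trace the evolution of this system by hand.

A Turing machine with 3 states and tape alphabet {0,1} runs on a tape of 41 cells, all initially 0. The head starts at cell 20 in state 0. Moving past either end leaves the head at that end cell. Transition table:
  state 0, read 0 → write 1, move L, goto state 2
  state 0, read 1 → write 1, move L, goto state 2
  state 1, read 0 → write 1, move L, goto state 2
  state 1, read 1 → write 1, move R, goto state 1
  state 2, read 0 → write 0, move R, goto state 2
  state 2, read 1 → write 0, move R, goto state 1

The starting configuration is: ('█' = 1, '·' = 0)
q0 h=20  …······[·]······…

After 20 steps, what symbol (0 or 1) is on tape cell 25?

step 0: q0 h=20  …······[·]······…
step 1: q2 h=19  …······[·]█·····…
step 2: q2 h=20  …······[█]······…
step 3: q1 h=21  …······[·]······…
step 4: q2 h=20  …······[·]█·····…
step 5: q2 h=21  …······[█]······…
step 6: q1 h=22  …······[·]······…
step 7: q2 h=21  …······[·]█·····…
step 8: q2 h=22  …······[█]······…
step 9: q1 h=23  …······[·]······…
step 10: q2 h=22  …······[·]█·····…
step 11: q2 h=23  …······[█]······…
step 12: q1 h=24  …······[·]······…
step 13: q2 h=23  …······[·]█·····…
step 14: q2 h=24  …······[█]······…
step 15: q1 h=25  …······[·]······…
step 16: q2 h=24  …······[·]█·····…
step 17: q2 h=25  …······[█]······…
step 18: q1 h=26  …······[·]······…
step 19: q2 h=25  …······[·]█·····…
step 20: q2 h=26  …······[█]······…

0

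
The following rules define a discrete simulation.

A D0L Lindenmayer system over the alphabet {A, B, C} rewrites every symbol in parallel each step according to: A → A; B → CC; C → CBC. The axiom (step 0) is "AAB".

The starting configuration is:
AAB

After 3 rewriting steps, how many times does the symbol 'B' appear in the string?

gen 0: AAB
gen 1: AACC
gen 2: AACBCCBC
gen 3: AACBCCCCBCCBCCCCBC

4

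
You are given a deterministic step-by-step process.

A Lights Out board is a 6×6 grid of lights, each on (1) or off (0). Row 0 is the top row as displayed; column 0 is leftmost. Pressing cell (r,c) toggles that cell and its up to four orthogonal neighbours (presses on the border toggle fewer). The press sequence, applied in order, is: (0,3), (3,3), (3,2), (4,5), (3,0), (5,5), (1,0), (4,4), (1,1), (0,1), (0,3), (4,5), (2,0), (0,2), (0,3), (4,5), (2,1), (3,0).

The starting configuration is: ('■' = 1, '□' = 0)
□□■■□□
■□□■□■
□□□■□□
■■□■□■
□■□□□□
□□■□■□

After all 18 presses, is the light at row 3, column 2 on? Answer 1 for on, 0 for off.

0) □□■■□□
■□□■□■
□□□■□□
■■□■□■
□■□□□□
□□■□■□
1) □□□□■□
■□□□□■
□□□■□□
■■□■□■
□■□□□□
□□■□■□
2) □□□□■□
■□□□□■
□□□□□□
■■■□■■
□■□■□□
□□■□■□
3) □□□□■□
■□□□□■
□□■□□□
■□□■■■
□■■■□□
□□■□■□
4) □□□□■□
■□□□□■
□□■□□□
■□□■■□
□■■■■■
□□■□■■
5) □□□□■□
■□□□□■
■□■□□□
□■□■■□
■■■■■■
□□■□■■
6) □□□□■□
■□□□□■
■□■□□□
□■□■■□
■■■■■□
□□■□□□
7) ■□□□■□
□■□□□■
□□■□□□
□■□■■□
■■■■■□
□□■□□□
8) ■□□□■□
□■□□□■
□□■□□□
□■□■□□
■■■□□■
□□■□■□
9) ■■□□■□
■□■□□■
□■■□□□
□■□■□□
■■■□□■
□□■□■□
10) □□■□■□
■■■□□■
□■■□□□
□■□■□□
■■■□□■
□□■□■□
11) □□□■□□
■■■■□■
□■■□□□
□■□■□□
■■■□□■
□□■□■□
12) □□□■□□
■■■■□■
□■■□□□
□■□■□■
■■■□■□
□□■□■■
13) □□□■□□
□■■■□■
■□■□□□
■■□■□■
■■■□■□
□□■□■■
14) □■■□□□
□■□■□■
■□■□□□
■■□■□■
■■■□■□
□□■□■■
15) □■□■■□
□■□□□■
■□■□□□
■■□■□■
■■■□■□
□□■□■■
16) □■□■■□
□■□□□■
■□■□□□
■■□■□□
■■■□□■
□□■□■□
17) □■□■■□
□□□□□■
□■□□□□
■□□■□□
■■■□□■
□□■□■□
18) □■□■■□
□□□□□■
■■□□□□
□■□■□□
□■■□□■
□□■□■□

0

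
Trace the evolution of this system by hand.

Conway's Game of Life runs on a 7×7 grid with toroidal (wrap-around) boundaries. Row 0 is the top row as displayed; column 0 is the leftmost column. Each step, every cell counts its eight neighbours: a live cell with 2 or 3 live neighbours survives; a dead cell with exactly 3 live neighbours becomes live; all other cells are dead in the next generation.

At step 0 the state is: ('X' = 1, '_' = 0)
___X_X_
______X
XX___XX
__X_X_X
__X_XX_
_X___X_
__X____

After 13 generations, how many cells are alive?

17

[0] ___X_X_
______X
XX___XX
__X_X_X
__X_XX_
_X___X_
__X____
[1] _______
____X__
_X_____
__X_X__
_XX_X_X
_XXXXX_
__X_X__
[2] ___X___
_______
___X___
X_X__X_
X______
X______
_XX_XX_
[3] __XXX__
_______
_______
_X____X
X______
X_____X
_XXXX__
[4] _X__X__
___X___
_______
X______
_X_____
X_XX__X
XX__XX_
[5] XXXXXX_
_______
_______
_______
_XX___X
__XXXXX
____XX_
[6] _XXX_XX
_XXXX__
_______
_______
XXX_X_X
XXX___X
X______
[7] _____XX
XX__XX_
__XX___
XX_____
__XX_XX
__XX_X_
___X_X_
[8] X______
XXXXXX_
__XXX_X
XX__X_X
X__X_XX
_____X_
__XX_X_
[9] X____X_
X____X_
_______
_X_____
_X_____
__XX_X_
____X_X
[10] X___XX_
_______
_______
_______
_X_____
__XXXX_
___XX_X
[11] ___XXXX
_______
_______
_______
__XXX__
__X__X_
__X___X
[12] ___XXXX
____XX_
_______
___X___
__XXX__
_XX_XX_
__X___X
[13] ___X__X
___X__X
____X__
__XXX__
_X___X_
_X__XX_
XXX___X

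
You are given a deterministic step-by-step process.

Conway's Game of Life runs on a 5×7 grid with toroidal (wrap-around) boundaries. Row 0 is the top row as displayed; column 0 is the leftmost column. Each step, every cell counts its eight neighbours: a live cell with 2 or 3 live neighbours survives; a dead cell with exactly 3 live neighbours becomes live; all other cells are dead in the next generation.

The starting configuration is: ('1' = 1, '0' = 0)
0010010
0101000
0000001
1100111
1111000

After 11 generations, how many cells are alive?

1

0) 0010010
0101000
0000001
1100111
1111000
1) 1000100
0010000
0110101
0001110
0001000
2) 0001000
1010010
0110100
0000010
0001010
3) 0011001
0010100
0111111
0011010
0000000
4) 0011000
1000001
0100001
0100011
0000100
5) 0001000
1110001
0100000
0000011
0011110
6) 1000011
1110000
0110010
0011011
0011011
7) 0001110
0010010
0000110
1000000
0111000
8) 0100010
0000001
0000111
0111100
0111000
9) 1100000
1000101
1010101
1100000
1000000
10) 0100000
0001000
0001000
0000000
0000001
11) 0000000
0010000
0000000
0000000
0000000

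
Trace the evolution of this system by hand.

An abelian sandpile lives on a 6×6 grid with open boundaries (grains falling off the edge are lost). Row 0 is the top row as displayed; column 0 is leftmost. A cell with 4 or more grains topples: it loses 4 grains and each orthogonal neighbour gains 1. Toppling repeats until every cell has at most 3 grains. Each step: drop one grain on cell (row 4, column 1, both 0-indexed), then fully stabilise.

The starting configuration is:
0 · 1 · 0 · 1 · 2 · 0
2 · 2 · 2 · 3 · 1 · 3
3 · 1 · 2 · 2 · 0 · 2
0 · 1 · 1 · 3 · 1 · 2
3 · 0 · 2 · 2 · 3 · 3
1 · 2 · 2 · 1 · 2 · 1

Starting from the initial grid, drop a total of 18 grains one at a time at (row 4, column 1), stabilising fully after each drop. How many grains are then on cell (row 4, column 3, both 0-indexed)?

2

k=0  0 · 1 · 0 · 1 · 2 · 0
2 · 2 · 2 · 3 · 1 · 3
3 · 1 · 2 · 2 · 0 · 2
0 · 1 · 1 · 3 · 1 · 2
3 · 0 · 2 · 2 · 3 · 3
1 · 2 · 2 · 1 · 2 · 1
k=1  0 · 1 · 0 · 1 · 2 · 0
2 · 2 · 2 · 3 · 1 · 3
3 · 1 · 2 · 2 · 0 · 2
0 · 1 · 1 · 3 · 1 · 2
3 · 1 · 2 · 2 · 3 · 3
1 · 2 · 2 · 1 · 2 · 1
k=2  0 · 1 · 0 · 1 · 2 · 0
2 · 2 · 2 · 3 · 1 · 3
3 · 1 · 2 · 2 · 0 · 2
0 · 1 · 1 · 3 · 1 · 2
3 · 2 · 2 · 2 · 3 · 3
1 · 2 · 2 · 1 · 2 · 1
k=3  0 · 1 · 0 · 1 · 2 · 0
2 · 2 · 2 · 3 · 1 · 3
3 · 1 · 2 · 2 · 0 · 2
0 · 1 · 1 · 3 · 1 · 2
3 · 3 · 2 · 2 · 3 · 3
1 · 2 · 2 · 1 · 2 · 1
k=4  0 · 1 · 0 · 1 · 2 · 0
2 · 2 · 2 · 3 · 1 · 3
3 · 1 · 2 · 2 · 0 · 2
1 · 2 · 1 · 3 · 1 · 2
0 · 1 · 3 · 2 · 3 · 3
2 · 3 · 2 · 1 · 2 · 1
k=5  0 · 1 · 0 · 1 · 2 · 0
2 · 2 · 2 · 3 · 1 · 3
3 · 1 · 2 · 2 · 0 · 2
1 · 2 · 1 · 3 · 1 · 2
0 · 2 · 3 · 2 · 3 · 3
2 · 3 · 2 · 1 · 2 · 1
k=6  0 · 1 · 0 · 1 · 2 · 0
2 · 2 · 2 · 3 · 1 · 3
3 · 1 · 2 · 2 · 0 · 2
1 · 2 · 1 · 3 · 1 · 2
0 · 3 · 3 · 2 · 3 · 3
2 · 3 · 2 · 1 · 2 · 1
k=7  0 · 1 · 0 · 1 · 2 · 0
2 · 2 · 2 · 3 · 1 · 3
3 · 1 · 2 · 2 · 0 · 2
1 · 3 · 2 · 3 · 1 · 2
1 · 2 · 1 · 3 · 3 · 3
3 · 1 · 0 · 2 · 2 · 1
k=8  0 · 1 · 0 · 1 · 2 · 0
2 · 2 · 2 · 3 · 1 · 3
3 · 1 · 2 · 2 · 0 · 2
1 · 3 · 2 · 3 · 1 · 2
1 · 3 · 1 · 3 · 3 · 3
3 · 1 · 0 · 2 · 2 · 1
k=9  0 · 1 · 0 · 1 · 2 · 0
2 · 2 · 2 · 3 · 1 · 3
3 · 2 · 2 · 2 · 0 · 2
2 · 0 · 3 · 3 · 1 · 2
2 · 1 · 2 · 3 · 3 · 3
3 · 2 · 0 · 2 · 2 · 1
k=10  0 · 1 · 0 · 1 · 2 · 0
2 · 2 · 2 · 3 · 1 · 3
3 · 2 · 2 · 2 · 0 · 2
2 · 0 · 3 · 3 · 1 · 2
2 · 2 · 2 · 3 · 3 · 3
3 · 2 · 0 · 2 · 2 · 1
k=11  0 · 1 · 0 · 1 · 2 · 0
2 · 2 · 2 · 3 · 1 · 3
3 · 2 · 2 · 2 · 0 · 2
2 · 0 · 3 · 3 · 1 · 2
2 · 3 · 2 · 3 · 3 · 3
3 · 2 · 0 · 2 · 2 · 1
k=12  0 · 1 · 0 · 1 · 2 · 0
2 · 2 · 2 · 3 · 1 · 3
3 · 2 · 2 · 2 · 0 · 2
2 · 1 · 3 · 3 · 1 · 2
3 · 0 · 3 · 3 · 3 · 3
3 · 3 · 0 · 2 · 2 · 1
k=13  0 · 1 · 0 · 1 · 2 · 0
2 · 2 · 2 · 3 · 1 · 3
3 · 2 · 2 · 2 · 0 · 2
2 · 1 · 3 · 3 · 1 · 2
3 · 1 · 3 · 3 · 3 · 3
3 · 3 · 0 · 2 · 2 · 1
k=14  0 · 1 · 0 · 1 · 2 · 0
2 · 2 · 2 · 3 · 1 · 3
3 · 2 · 2 · 2 · 0 · 2
2 · 1 · 3 · 3 · 1 · 2
3 · 2 · 3 · 3 · 3 · 3
3 · 3 · 0 · 2 · 2 · 1
k=15  0 · 1 · 0 · 1 · 2 · 0
2 · 2 · 2 · 3 · 1 · 3
3 · 2 · 2 · 2 · 0 · 2
2 · 1 · 3 · 3 · 1 · 2
3 · 3 · 3 · 3 · 3 · 3
3 · 3 · 0 · 2 · 2 · 1
k=16  0 · 1 · 0 · 1 · 2 · 0
2 · 2 · 2 · 3 · 1 · 3
3 · 2 · 3 · 3 · 0 · 2
3 · 3 · 1 · 1 · 3 · 3
1 · 3 · 2 · 2 · 1 · 0
1 · 1 · 2 · 3 · 3 · 2
k=17  1 · 2 · 1 · 2 · 2 · 0
0 · 1 · 1 · 1 · 2 · 3
2 · 2 · 2 · 1 · 1 · 2
1 · 2 · 3 · 2 · 3 · 3
3 · 1 · 3 · 2 · 1 · 0
1 · 2 · 2 · 3 · 3 · 2
k=18  1 · 2 · 1 · 2 · 2 · 0
0 · 1 · 1 · 1 · 2 · 3
2 · 2 · 2 · 1 · 1 · 2
1 · 2 · 3 · 2 · 3 · 3
3 · 2 · 3 · 2 · 1 · 0
1 · 2 · 2 · 3 · 3 · 2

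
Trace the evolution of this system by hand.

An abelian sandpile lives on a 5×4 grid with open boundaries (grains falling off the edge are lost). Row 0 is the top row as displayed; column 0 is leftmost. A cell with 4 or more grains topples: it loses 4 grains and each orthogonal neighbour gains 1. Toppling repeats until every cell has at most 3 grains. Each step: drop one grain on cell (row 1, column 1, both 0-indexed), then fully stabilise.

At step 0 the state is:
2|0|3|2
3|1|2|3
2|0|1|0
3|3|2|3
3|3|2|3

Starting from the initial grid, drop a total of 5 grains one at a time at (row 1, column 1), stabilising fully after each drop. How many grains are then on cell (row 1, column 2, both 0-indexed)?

3

k=0  2|0|3|2
3|1|2|3
2|0|1|0
3|3|2|3
3|3|2|3
k=1  2|0|3|2
3|2|2|3
2|0|1|0
3|3|2|3
3|3|2|3
k=2  2|0|3|2
3|3|2|3
2|0|1|0
3|3|2|3
3|3|2|3
k=3  3|1|3|2
0|1|3|3
3|1|1|0
3|3|2|3
3|3|2|3
k=4  3|1|3|2
0|2|3|3
3|1|1|0
3|3|2|3
3|3|2|3
k=5  3|1|3|2
0|3|3|3
3|1|1|0
3|3|2|3
3|3|2|3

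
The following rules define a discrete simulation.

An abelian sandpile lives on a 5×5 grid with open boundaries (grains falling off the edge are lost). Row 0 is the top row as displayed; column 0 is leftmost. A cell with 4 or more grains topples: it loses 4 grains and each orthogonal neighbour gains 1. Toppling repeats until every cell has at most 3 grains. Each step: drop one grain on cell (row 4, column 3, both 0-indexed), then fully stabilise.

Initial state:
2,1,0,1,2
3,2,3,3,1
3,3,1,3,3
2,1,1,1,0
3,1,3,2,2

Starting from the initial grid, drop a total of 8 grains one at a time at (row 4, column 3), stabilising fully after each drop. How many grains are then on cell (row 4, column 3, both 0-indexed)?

1

t=0: 2,1,0,1,2
3,2,3,3,1
3,3,1,3,3
2,1,1,1,0
3,1,3,2,2
t=1: 2,1,0,1,2
3,2,3,3,1
3,3,1,3,3
2,1,1,1,0
3,1,3,3,2
t=2: 2,1,0,1,2
3,2,3,3,1
3,3,1,3,3
2,1,2,2,0
3,2,0,1,3
t=3: 2,1,0,1,2
3,2,3,3,1
3,3,1,3,3
2,1,2,2,0
3,2,0,2,3
t=4: 2,1,0,1,2
3,2,3,3,1
3,3,1,3,3
2,1,2,2,0
3,2,0,3,3
t=5: 2,1,0,1,2
3,2,3,3,1
3,3,1,3,3
2,1,2,3,1
3,2,1,1,0
t=6: 2,1,0,1,2
3,2,3,3,1
3,3,1,3,3
2,1,2,3,1
3,2,1,2,0
t=7: 2,1,0,1,2
3,2,3,3,1
3,3,1,3,3
2,1,2,3,1
3,2,1,3,0
t=8: 2,1,1,2,2
3,3,0,1,3
3,3,3,2,0
2,1,3,1,3
3,2,2,1,1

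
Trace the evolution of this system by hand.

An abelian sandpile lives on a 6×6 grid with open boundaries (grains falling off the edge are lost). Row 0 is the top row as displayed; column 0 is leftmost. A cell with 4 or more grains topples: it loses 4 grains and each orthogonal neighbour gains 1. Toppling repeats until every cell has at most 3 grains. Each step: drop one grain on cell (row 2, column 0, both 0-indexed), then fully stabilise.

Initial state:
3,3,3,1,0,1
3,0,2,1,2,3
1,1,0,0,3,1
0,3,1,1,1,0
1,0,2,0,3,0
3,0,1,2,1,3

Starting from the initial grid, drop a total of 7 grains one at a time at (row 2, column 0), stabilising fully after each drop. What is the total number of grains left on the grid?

50

[0] 3,3,3,1,0,1
3,0,2,1,2,3
1,1,0,0,3,1
0,3,1,1,1,0
1,0,2,0,3,0
3,0,1,2,1,3
[1] 3,3,3,1,0,1
3,0,2,1,2,3
2,1,0,0,3,1
0,3,1,1,1,0
1,0,2,0,3,0
3,0,1,2,1,3
[2] 3,3,3,1,0,1
3,0,2,1,2,3
3,1,0,0,3,1
0,3,1,1,1,0
1,0,2,0,3,0
3,0,1,2,1,3
[3] 1,1,0,2,0,1
1,2,3,1,2,3
1,2,0,0,3,1
1,3,1,1,1,0
1,0,2,0,3,0
3,0,1,2,1,3
[4] 1,1,0,2,0,1
1,2,3,1,2,3
2,2,0,0,3,1
1,3,1,1,1,0
1,0,2,0,3,0
3,0,1,2,1,3
[5] 1,1,0,2,0,1
1,2,3,1,2,3
3,2,0,0,3,1
1,3,1,1,1,0
1,0,2,0,3,0
3,0,1,2,1,3
[6] 1,1,0,2,0,1
2,2,3,1,2,3
0,3,0,0,3,1
2,3,1,1,1,0
1,0,2,0,3,0
3,0,1,2,1,3
[7] 1,1,0,2,0,1
2,2,3,1,2,3
1,3,0,0,3,1
2,3,1,1,1,0
1,0,2,0,3,0
3,0,1,2,1,3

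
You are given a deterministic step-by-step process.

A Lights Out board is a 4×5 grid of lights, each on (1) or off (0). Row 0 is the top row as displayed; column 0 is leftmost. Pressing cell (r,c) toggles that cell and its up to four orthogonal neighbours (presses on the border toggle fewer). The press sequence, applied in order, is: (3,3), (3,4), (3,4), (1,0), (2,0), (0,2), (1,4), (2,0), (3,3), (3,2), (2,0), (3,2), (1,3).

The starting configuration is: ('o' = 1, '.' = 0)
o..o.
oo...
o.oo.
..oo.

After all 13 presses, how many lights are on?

step 0: o..o.
oo...
o.oo.
..oo.
step 1: o..o.
oo...
o.o..
....o
step 2: o..o.
oo...
o.o.o
...o.
step 3: o..o.
oo...
o.o..
....o
step 4: ...o.
.....
..o..
....o
step 5: ...o.
o....
ooo..
o...o
step 6: .oo..
o.o..
ooo..
o...o
step 7: .oo.o
o.ooo
ooo.o
o...o
step 8: .oo.o
..ooo
..o.o
....o
step 9: .oo.o
..ooo
..ooo
..oo.
step 10: .oo.o
..ooo
...oo
.o...
step 11: .oo.o
o.ooo
oo.oo
oo...
step 12: .oo.o
o.ooo
ooooo
o.oo.
step 13: .oooo
o....
ooo.o
o.oo.

12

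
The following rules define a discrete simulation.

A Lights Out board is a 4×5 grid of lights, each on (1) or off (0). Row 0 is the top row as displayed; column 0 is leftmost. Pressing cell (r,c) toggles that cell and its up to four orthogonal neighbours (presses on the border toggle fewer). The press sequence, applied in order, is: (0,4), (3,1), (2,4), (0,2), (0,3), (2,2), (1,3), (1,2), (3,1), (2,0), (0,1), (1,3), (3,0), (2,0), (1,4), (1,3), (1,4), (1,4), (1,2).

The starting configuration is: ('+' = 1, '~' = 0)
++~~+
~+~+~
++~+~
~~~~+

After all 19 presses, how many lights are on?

0) ++~~+
~+~+~
++~+~
~~~~+
1) ++~+~
~+~++
++~+~
~~~~+
2) ++~+~
~+~++
+~~+~
+++~+
3) ++~+~
~+~+~
+~~~+
+++~~
4) +~+~~
~+++~
+~~~+
+++~~
5) +~~++
~++~~
+~~~+
+++~~
6) +~~++
~+~~~
+++++
++~~~
7) +~~~+
~++++
+++~+
++~~~
8) +~+~+
~~~~+
++~~+
++~~~
9) +~+~+
~~~~+
+~~~+
~~+~~
10) +~+~+
+~~~+
~+~~+
+~+~~
11) ~+~~+
++~~+
~+~~+
+~+~~
12) ~+~++
++++~
~+~++
+~+~~
13) ~+~++
++++~
++~++
~++~~
14) ~+~++
~+++~
~~~++
+++~~
15) ~+~+~
~++~+
~~~+~
+++~~
16) ~+~~~
~+~+~
~~~~~
+++~~
17) ~+~~+
~+~~+
~~~~+
+++~~
18) ~+~~~
~+~+~
~~~~~
+++~~
19) ~++~~
~~+~~
~~+~~
+++~~

7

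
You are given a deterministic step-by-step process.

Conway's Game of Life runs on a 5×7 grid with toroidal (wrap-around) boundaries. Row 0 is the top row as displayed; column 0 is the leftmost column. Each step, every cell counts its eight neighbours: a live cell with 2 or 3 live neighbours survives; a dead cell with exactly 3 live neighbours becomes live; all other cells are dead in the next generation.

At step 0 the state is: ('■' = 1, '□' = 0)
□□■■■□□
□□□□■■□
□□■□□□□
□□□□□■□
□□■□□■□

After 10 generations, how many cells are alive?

2

gen 0: □□■■■□□
□□□□■■□
□□■□□□□
□□□□□■□
□□■□□■□
gen 1: □□■□□□□
□□■□■■□
□□□□■■□
□□□□□□□
□□■□□■□
gen 2: □■■□■■□
□□□□■■□
□□□■■■□
□□□□■■□
□□□□□□□
gen 3: □□□■■■□
□□■□□□■
□□□■□□■
□□□■□■□
□□□■□□□
gen 4: □□■■■■□
□□■□□□■
□□■■■■■
□□■■□□□
□□■■□■□
gen 5: □■□□□■■
□■□□□□■
□■□□■■■
□■□□□□■
□■□□□■□
gen 6: □■■□□■■
□■■□■□□
□■■□□□■
□■■□■□■
□■■□□■□
gen 7: □□□□■■■
□□□□□□■
□□□□□□□
□□□□□□■
□□□□■□□
gen 8: □□□□■□■
□□□□□□■
□□□□□□□
□□□□□□□
□□□□■□■
gen 9: ■□□□□□■
□□□□□■□
□□□□□□□
□□□□□□□
□□□□□□□
gen 10: □□□□□□■
□□□□□□■
□□□□□□□
□□□□□□□
□□□□□□□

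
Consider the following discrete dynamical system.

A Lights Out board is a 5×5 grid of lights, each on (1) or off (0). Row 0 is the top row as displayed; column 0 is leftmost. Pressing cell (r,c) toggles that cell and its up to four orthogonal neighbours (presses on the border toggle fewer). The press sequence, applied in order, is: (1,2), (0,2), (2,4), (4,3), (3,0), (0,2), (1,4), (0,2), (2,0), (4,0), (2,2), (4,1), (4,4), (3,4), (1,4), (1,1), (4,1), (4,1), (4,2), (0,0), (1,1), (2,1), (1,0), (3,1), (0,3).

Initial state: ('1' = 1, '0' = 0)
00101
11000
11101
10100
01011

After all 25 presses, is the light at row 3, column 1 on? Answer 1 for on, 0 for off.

k=0  00101
11000
11101
10100
01011
k=1  00001
10110
11001
10100
01011
k=2  01111
10010
11001
10100
01011
k=3  01111
10011
11010
10101
01011
k=4  01111
10011
11010
10111
01100
k=5  01111
10011
01010
01111
11100
k=6  00001
10111
01010
01111
11100
k=7  00000
10100
01011
01111
11100
k=8  01110
10000
01011
01111
11100
k=9  01110
00000
10011
11111
11100
k=10  01110
00000
10011
01111
00100
k=11  01110
00100
11101
01011
00100
k=12  01110
00100
11101
00011
11000
k=13  01110
00100
11101
00010
11011
k=14  01110
00100
11100
00001
11010
k=15  01111
00111
11101
00001
11010
k=16  00111
11011
10101
00001
11010
k=17  00111
11011
10101
01001
00110
k=18  00111
11011
10101
00001
11010
k=19  00111
11011
10101
00101
10100
k=20  11111
01011
10101
00101
10100
k=21  10111
10111
11101
00101
10100
k=22  10111
11111
00001
01101
10100
k=23  00111
00111
10001
01101
10100
k=24  00111
00111
11001
10001
11100
k=25  00000
00101
11001
10001
11100

0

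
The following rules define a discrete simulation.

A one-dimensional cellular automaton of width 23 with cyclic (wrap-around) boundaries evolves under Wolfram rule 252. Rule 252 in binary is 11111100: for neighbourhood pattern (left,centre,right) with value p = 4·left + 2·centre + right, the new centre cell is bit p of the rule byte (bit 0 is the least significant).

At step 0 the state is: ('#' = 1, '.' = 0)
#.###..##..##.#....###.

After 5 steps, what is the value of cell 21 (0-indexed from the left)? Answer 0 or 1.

1

k=0  #.###..##..##.#....###.
k=1  ######.###.#####...####
k=2  #################..####
k=3  ##################.####
k=4  #######################
k=5  #######################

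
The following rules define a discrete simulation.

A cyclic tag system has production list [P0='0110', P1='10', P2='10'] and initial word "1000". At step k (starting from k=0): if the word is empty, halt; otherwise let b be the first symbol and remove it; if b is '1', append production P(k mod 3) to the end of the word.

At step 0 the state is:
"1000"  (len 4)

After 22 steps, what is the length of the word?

8

0) "1000"  (len 4)
1) "0000110"  (len 7)
2) "000110"  (len 6)
3) "00110"  (len 5)
4) "0110"  (len 4)
5) "110"  (len 3)
6) "1010"  (len 4)
7) "0100110"  (len 7)
8) "100110"  (len 6)
9) "0011010"  (len 7)
10) "011010"  (len 6)
11) "11010"  (len 5)
12) "101010"  (len 6)
13) "010100110"  (len 9)
14) "10100110"  (len 8)
15) "010011010"  (len 9)
16) "10011010"  (len 8)
17) "001101010"  (len 9)
18) "01101010"  (len 8)
19) "1101010"  (len 7)
20) "10101010"  (len 8)
21) "010101010"  (len 9)
22) "10101010"  (len 8)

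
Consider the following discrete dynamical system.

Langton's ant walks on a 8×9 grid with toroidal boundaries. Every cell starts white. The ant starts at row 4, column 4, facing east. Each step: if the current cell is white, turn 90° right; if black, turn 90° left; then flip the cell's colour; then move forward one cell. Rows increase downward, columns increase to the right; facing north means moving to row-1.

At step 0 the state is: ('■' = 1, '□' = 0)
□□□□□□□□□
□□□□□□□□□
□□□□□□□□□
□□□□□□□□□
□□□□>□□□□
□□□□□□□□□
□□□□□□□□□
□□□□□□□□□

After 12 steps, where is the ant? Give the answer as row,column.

k=0  □□□□□□□□□
□□□□□□□□□
□□□□□□□□□
□□□□□□□□□
□□□□>□□□□
□□□□□□□□□
□□□□□□□□□
□□□□□□□□□
k=1  □□□□□□□□□
□□□□□□□□□
□□□□□□□□□
□□□□□□□□□
□□□□■□□□□
□□□□v□□□□
□□□□□□□□□
□□□□□□□□□
k=2  □□□□□□□□□
□□□□□□□□□
□□□□□□□□□
□□□□□□□□□
□□□□■□□□□
□□□<■□□□□
□□□□□□□□□
□□□□□□□□□
k=3  □□□□□□□□□
□□□□□□□□□
□□□□□□□□□
□□□□□□□□□
□□□^■□□□□
□□□■■□□□□
□□□□□□□□□
□□□□□□□□□
k=4  □□□□□□□□□
□□□□□□□□□
□□□□□□□□□
□□□□□□□□□
□□□■>□□□□
□□□■■□□□□
□□□□□□□□□
□□□□□□□□□
k=5  □□□□□□□□□
□□□□□□□□□
□□□□□□□□□
□□□□^□□□□
□□□■□□□□□
□□□■■□□□□
□□□□□□□□□
□□□□□□□□□
k=6  □□□□□□□□□
□□□□□□□□□
□□□□□□□□□
□□□□■>□□□
□□□■□□□□□
□□□■■□□□□
□□□□□□□□□
□□□□□□□□□
k=7  □□□□□□□□□
□□□□□□□□□
□□□□□□□□□
□□□□■■□□□
□□□■□v□□□
□□□■■□□□□
□□□□□□□□□
□□□□□□□□□
k=8  □□□□□□□□□
□□□□□□□□□
□□□□□□□□□
□□□□■■□□□
□□□■<■□□□
□□□■■□□□□
□□□□□□□□□
□□□□□□□□□
k=9  □□□□□□□□□
□□□□□□□□□
□□□□□□□□□
□□□□^■□□□
□□□■■■□□□
□□□■■□□□□
□□□□□□□□□
□□□□□□□□□
k=10  □□□□□□□□□
□□□□□□□□□
□□□□□□□□□
□□□<□■□□□
□□□■■■□□□
□□□■■□□□□
□□□□□□□□□
□□□□□□□□□
k=11  □□□□□□□□□
□□□□□□□□□
□□□^□□□□□
□□□■□■□□□
□□□■■■□□□
□□□■■□□□□
□□□□□□□□□
□□□□□□□□□
k=12  □□□□□□□□□
□□□□□□□□□
□□□■>□□□□
□□□■□■□□□
□□□■■■□□□
□□□■■□□□□
□□□□□□□□□
□□□□□□□□□

2,4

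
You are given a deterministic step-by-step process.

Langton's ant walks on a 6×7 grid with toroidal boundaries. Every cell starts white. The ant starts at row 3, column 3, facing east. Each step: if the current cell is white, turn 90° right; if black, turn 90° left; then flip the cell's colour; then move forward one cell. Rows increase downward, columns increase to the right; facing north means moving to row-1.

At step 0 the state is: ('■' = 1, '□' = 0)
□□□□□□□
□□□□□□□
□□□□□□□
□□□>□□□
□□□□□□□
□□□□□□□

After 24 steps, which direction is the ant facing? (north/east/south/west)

west

[0] □□□□□□□
□□□□□□□
□□□□□□□
□□□>□□□
□□□□□□□
□□□□□□□
[1] □□□□□□□
□□□□□□□
□□□□□□□
□□□■□□□
□□□v□□□
□□□□□□□
[2] □□□□□□□
□□□□□□□
□□□□□□□
□□□■□□□
□□<■□□□
□□□□□□□
[3] □□□□□□□
□□□□□□□
□□□□□□□
□□^■□□□
□□■■□□□
□□□□□□□
[4] □□□□□□□
□□□□□□□
□□□□□□□
□□■>□□□
□□■■□□□
□□□□□□□
[5] □□□□□□□
□□□□□□□
□□□^□□□
□□■□□□□
□□■■□□□
□□□□□□□
[6] □□□□□□□
□□□□□□□
□□□■>□□
□□■□□□□
□□■■□□□
□□□□□□□
[7] □□□□□□□
□□□□□□□
□□□■■□□
□□■□v□□
□□■■□□□
□□□□□□□
[8] □□□□□□□
□□□□□□□
□□□■■□□
□□■<■□□
□□■■□□□
□□□□□□□
[9] □□□□□□□
□□□□□□□
□□□^■□□
□□■■■□□
□□■■□□□
□□□□□□□
[10] □□□□□□□
□□□□□□□
□□<□■□□
□□■■■□□
□□■■□□□
□□□□□□□
[11] □□□□□□□
□□^□□□□
□□■□■□□
□□■■■□□
□□■■□□□
□□□□□□□
[12] □□□□□□□
□□■>□□□
□□■□■□□
□□■■■□□
□□■■□□□
□□□□□□□
[13] □□□□□□□
□□■■□□□
□□■v■□□
□□■■■□□
□□■■□□□
□□□□□□□
[14] □□□□□□□
□□■■□□□
□□<■■□□
□□■■■□□
□□■■□□□
□□□□□□□
[15] □□□□□□□
□□■■□□□
□□□■■□□
□□v■■□□
□□■■□□□
□□□□□□□
[16] □□□□□□□
□□■■□□□
□□□■■□□
□□□>■□□
□□■■□□□
□□□□□□□
[17] □□□□□□□
□□■■□□□
□□□^■□□
□□□□■□□
□□■■□□□
□□□□□□□
[18] □□□□□□□
□□■■□□□
□□<□■□□
□□□□■□□
□□■■□□□
□□□□□□□
[19] □□□□□□□
□□^■□□□
□□■□■□□
□□□□■□□
□□■■□□□
□□□□□□□
[20] □□□□□□□
□<□■□□□
□□■□■□□
□□□□■□□
□□■■□□□
□□□□□□□
[21] □^□□□□□
□■□■□□□
□□■□■□□
□□□□■□□
□□■■□□□
□□□□□□□
[22] □■>□□□□
□■□■□□□
□□■□■□□
□□□□■□□
□□■■□□□
□□□□□□□
[23] □■■□□□□
□■v■□□□
□□■□■□□
□□□□■□□
□□■■□□□
□□□□□□□
[24] □■■□□□□
□<■■□□□
□□■□■□□
□□□□■□□
□□■■□□□
□□□□□□□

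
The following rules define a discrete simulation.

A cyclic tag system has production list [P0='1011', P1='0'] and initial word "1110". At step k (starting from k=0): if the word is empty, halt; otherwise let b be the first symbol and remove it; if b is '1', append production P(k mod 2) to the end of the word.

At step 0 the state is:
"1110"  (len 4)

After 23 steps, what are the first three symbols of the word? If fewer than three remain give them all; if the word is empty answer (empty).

010

k=0  "1110"  (len 4)
k=1  "1101011"  (len 7)
k=2  "1010110"  (len 7)
k=3  "0101101011"  (len 10)
k=4  "101101011"  (len 9)
k=5  "011010111011"  (len 12)
k=6  "11010111011"  (len 11)
k=7  "10101110111011"  (len 14)
k=8  "01011101110110"  (len 14)
k=9  "1011101110110"  (len 13)
k=10  "0111011101100"  (len 13)
k=11  "111011101100"  (len 12)
k=12  "110111011000"  (len 12)
k=13  "101110110001011"  (len 15)
k=14  "011101100010110"  (len 15)
k=15  "11101100010110"  (len 14)
k=16  "11011000101100"  (len 14)
k=17  "10110001011001011"  (len 17)
k=18  "01100010110010110"  (len 17)
k=19  "1100010110010110"  (len 16)
k=20  "1000101100101100"  (len 16)
k=21  "0001011001011001011"  (len 19)
k=22  "001011001011001011"  (len 18)
k=23  "01011001011001011"  (len 17)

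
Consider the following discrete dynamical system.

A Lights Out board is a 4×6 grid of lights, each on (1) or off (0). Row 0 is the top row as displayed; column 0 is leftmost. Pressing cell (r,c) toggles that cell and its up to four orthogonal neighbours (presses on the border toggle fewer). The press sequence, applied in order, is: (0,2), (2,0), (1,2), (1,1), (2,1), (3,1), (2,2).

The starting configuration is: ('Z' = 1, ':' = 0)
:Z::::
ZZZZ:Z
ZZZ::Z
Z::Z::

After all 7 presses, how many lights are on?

t=0: :Z::::
ZZZZ:Z
ZZZ::Z
Z::Z::
t=1: ::ZZ::
ZZ:Z:Z
ZZZ::Z
Z::Z::
t=2: ::ZZ::
:Z:Z:Z
::Z::Z
:::Z::
t=3: :::Z::
::Z::Z
:::::Z
:::Z::
t=4: :Z:Z::
ZZ:::Z
:Z:::Z
:::Z::
t=5: :Z:Z::
Z::::Z
Z:Z::Z
:Z:Z::
t=6: :Z:Z::
Z::::Z
ZZZ::Z
Z:ZZ::
t=7: :Z:Z::
Z:Z::Z
Z::Z:Z
Z::Z::

10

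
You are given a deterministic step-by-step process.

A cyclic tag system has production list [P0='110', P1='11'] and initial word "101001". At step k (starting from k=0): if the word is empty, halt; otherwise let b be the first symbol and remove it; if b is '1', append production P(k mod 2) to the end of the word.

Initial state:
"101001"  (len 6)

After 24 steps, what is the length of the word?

25

k=0  "101001"  (len 6)
k=1  "01001110"  (len 8)
k=2  "1001110"  (len 7)
k=3  "001110110"  (len 9)
k=4  "01110110"  (len 8)
k=5  "1110110"  (len 7)
k=6  "11011011"  (len 8)
k=7  "1011011110"  (len 10)
k=8  "01101111011"  (len 11)
k=9  "1101111011"  (len 10)
k=10  "10111101111"  (len 11)
k=11  "0111101111110"  (len 13)
k=12  "111101111110"  (len 12)
k=13  "11101111110110"  (len 14)
k=14  "110111111011011"  (len 15)
k=15  "10111111011011110"  (len 17)
k=16  "011111101101111011"  (len 18)
k=17  "11111101101111011"  (len 17)
k=18  "111110110111101111"  (len 18)
k=19  "11110110111101111110"  (len 20)
k=20  "111011011110111111011"  (len 21)
k=21  "11011011110111111011110"  (len 23)
k=22  "101101111011111101111011"  (len 24)
k=23  "01101111011111101111011110"  (len 26)
k=24  "1101111011111101111011110"  (len 25)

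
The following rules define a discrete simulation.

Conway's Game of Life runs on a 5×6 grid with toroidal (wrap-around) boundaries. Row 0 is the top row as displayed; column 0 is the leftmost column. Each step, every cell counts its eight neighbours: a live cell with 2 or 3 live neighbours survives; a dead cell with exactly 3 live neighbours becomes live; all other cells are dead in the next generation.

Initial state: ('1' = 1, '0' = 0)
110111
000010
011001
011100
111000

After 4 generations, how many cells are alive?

gen 0: 110111
000010
011001
011100
111000
gen 1: 000110
000000
110010
000100
000000
gen 2: 000000
000111
000000
000000
000110
gen 3: 000001
000010
000010
000000
000000
gen 4: 000000
000011
000000
000000
000000

2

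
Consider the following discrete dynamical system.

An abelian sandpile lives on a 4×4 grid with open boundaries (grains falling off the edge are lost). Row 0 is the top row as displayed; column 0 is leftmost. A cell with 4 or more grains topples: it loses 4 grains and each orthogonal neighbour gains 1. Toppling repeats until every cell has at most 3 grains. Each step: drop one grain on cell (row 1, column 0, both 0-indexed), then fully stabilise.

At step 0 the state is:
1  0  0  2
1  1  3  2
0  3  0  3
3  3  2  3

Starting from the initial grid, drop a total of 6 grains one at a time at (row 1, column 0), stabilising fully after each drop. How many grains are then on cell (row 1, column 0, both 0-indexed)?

t=0: 1  0  0  2
1  1  3  2
0  3  0  3
3  3  2  3
t=1: 1  0  0  2
2  1  3  2
0  3  0  3
3  3  2  3
t=2: 1  0  0  2
3  1  3  2
0  3  0  3
3  3  2  3
t=3: 2  0  0  2
0  2  3  2
1  3  0  3
3  3  2  3
t=4: 2  0  0  2
1  2  3  2
1  3  0  3
3  3  2  3
t=5: 2  0  0  2
2  2  3  2
1  3  0  3
3  3  2  3
t=6: 2  0  0  2
3  2  3  2
1  3  0  3
3  3  2  3

3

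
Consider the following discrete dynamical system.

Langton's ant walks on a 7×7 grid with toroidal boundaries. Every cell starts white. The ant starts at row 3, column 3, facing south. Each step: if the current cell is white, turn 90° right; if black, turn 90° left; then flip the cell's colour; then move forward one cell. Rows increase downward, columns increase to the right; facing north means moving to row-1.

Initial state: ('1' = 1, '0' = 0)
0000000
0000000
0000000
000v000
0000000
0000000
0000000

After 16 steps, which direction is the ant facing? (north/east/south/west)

south

[0] 0000000
0000000
0000000
000v000
0000000
0000000
0000000
[1] 0000000
0000000
0000000
00<1000
0000000
0000000
0000000
[2] 0000000
0000000
00^0000
0011000
0000000
0000000
0000000
[3] 0000000
0000000
001>000
0011000
0000000
0000000
0000000
[4] 0000000
0000000
0011000
001v000
0000000
0000000
0000000
[5] 0000000
0000000
0011000
0010>00
0000000
0000000
0000000
[6] 0000000
0000000
0011000
0010100
0000v00
0000000
0000000
[7] 0000000
0000000
0011000
0010100
000<100
0000000
0000000
[8] 0000000
0000000
0011000
001^100
0001100
0000000
0000000
[9] 0000000
0000000
0011000
0011>00
0001100
0000000
0000000
[10] 0000000
0000000
0011^00
0011000
0001100
0000000
0000000
[11] 0000000
0000000
00111>0
0011000
0001100
0000000
0000000
[12] 0000000
0000000
0011110
00110v0
0001100
0000000
0000000
[13] 0000000
0000000
0011110
0011<10
0001100
0000000
0000000
[14] 0000000
0000000
0011^10
0011110
0001100
0000000
0000000
[15] 0000000
0000000
001<010
0011110
0001100
0000000
0000000
[16] 0000000
0000000
0010010
001v110
0001100
0000000
0000000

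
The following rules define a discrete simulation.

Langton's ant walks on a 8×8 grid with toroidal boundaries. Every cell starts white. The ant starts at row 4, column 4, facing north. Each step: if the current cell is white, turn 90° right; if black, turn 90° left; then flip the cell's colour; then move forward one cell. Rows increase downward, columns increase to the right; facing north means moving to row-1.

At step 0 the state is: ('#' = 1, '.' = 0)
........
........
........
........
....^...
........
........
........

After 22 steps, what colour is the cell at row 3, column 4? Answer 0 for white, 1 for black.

gen 0: ........
........
........
........
....^...
........
........
........
gen 1: ........
........
........
........
....#>..
........
........
........
gen 2: ........
........
........
........
....##..
.....v..
........
........
gen 3: ........
........
........
........
....##..
....<#..
........
........
gen 4: ........
........
........
........
....^#..
....##..
........
........
gen 5: ........
........
........
........
...<.#..
....##..
........
........
gen 6: ........
........
........
...^....
...#.#..
....##..
........
........
gen 7: ........
........
........
...#>...
...#.#..
....##..
........
........
gen 8: ........
........
........
...##...
...#v#..
....##..
........
........
gen 9: ........
........
........
...##...
...<##..
....##..
........
........
gen 10: ........
........
........
...##...
....##..
...v##..
........
........
gen 11: ........
........
........
...##...
....##..
..<###..
........
........
gen 12: ........
........
........
...##...
..^.##..
..####..
........
........
gen 13: ........
........
........
...##...
..#>##..
..####..
........
........
gen 14: ........
........
........
...##...
..####..
..#v##..
........
........
gen 15: ........
........
........
...##...
..####..
..#.>#..
........
........
gen 16: ........
........
........
...##...
..##^#..
..#..#..
........
........
gen 17: ........
........
........
...##...
..#<.#..
..#..#..
........
........
gen 18: ........
........
........
...##...
..#..#..
..#v.#..
........
........
gen 19: ........
........
........
...##...
..#..#..
..<#.#..
........
........
gen 20: ........
........
........
...##...
..#..#..
...#.#..
..v.....
........
gen 21: ........
........
........
...##...
..#..#..
...#.#..
.<#.....
........
gen 22: ........
........
........
...##...
..#..#..
.^.#.#..
.##.....
........

1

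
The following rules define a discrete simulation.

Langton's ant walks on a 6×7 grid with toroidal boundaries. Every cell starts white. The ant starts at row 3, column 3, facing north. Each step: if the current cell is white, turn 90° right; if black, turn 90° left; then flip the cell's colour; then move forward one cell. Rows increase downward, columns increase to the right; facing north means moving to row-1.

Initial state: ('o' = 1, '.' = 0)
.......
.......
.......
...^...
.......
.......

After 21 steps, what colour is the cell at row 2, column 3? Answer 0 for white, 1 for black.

1

0) .......
.......
.......
...^...
.......
.......
1) .......
.......
.......
...o>..
.......
.......
2) .......
.......
.......
...oo..
....v..
.......
3) .......
.......
.......
...oo..
...<o..
.......
4) .......
.......
.......
...^o..
...oo..
.......
5) .......
.......
.......
..<.o..
...oo..
.......
6) .......
.......
..^....
..o.o..
...oo..
.......
7) .......
.......
..o>...
..o.o..
...oo..
.......
8) .......
.......
..oo...
..ovo..
...oo..
.......
9) .......
.......
..oo...
..<oo..
...oo..
.......
10) .......
.......
..oo...
...oo..
..voo..
.......
11) .......
.......
..oo...
...oo..
.<ooo..
.......
12) .......
.......
..oo...
.^.oo..
.oooo..
.......
13) .......
.......
..oo...
.o>oo..
.oooo..
.......
14) .......
.......
..oo...
.oooo..
.ovoo..
.......
15) .......
.......
..oo...
.oooo..
.o.>o..
.......
16) .......
.......
..oo...
.oo^o..
.o..o..
.......
17) .......
.......
..oo...
.o<.o..
.o..o..
.......
18) .......
.......
..oo...
.o..o..
.ov.o..
.......
19) .......
.......
..oo...
.o..o..
.<o.o..
.......
20) .......
.......
..oo...
.o..o..
..o.o..
.v.....
21) .......
.......
..oo...
.o..o..
..o.o..
<o.....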